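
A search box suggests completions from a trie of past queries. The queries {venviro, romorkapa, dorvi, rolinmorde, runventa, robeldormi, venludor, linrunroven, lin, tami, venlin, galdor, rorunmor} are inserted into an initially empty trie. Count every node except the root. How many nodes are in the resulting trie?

78

Trace insertions, counting only characters that open a new branch:
  "venviro" → 7 new (v, e, n, v, i, r, o)
  "romorkapa" → 9 new (r, o, m, o, r, k, a, p, a)
  "dorvi" → 5 new (d, o, r, v, i)
  "rolinmorde" → prefix "ro" already present; 8 new (l, i, n, m, o, r, d, e)
  "runventa" → prefix "r" already present; 7 new (u, n, v, e, n, t, a)
  "robeldormi" → prefix "ro" already present; 8 new (b, e, l, d, o, r, m, i)
  "venludor" → prefix "ven" already present; 5 new (l, u, d, o, r)
  "linrunroven" → 11 new (l, i, n, r, u, n, r, o, v, e, n)
  "lin" → prefix "lin" already present; 0 new (none)
  "tami" → 4 new (t, a, m, i)
  "venlin" → prefix "venl" already present; 2 new (i, n)
  "galdor" → 6 new (g, a, l, d, o, r)
  "rorunmor" → prefix "ro" already present; 6 new (r, u, n, m, o, r)
Total nodes = 7 + 9 + 5 + 8 + 7 + 8 + 5 + 11 + 0 + 4 + 2 + 6 + 6 = 78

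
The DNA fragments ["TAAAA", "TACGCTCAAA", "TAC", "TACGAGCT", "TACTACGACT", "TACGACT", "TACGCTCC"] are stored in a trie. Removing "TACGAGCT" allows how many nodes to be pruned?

A node on "TACGAGCT"'s path can go only if nothing else ends at it or branches off below it.
The suffix "GCT" (3 nodes) is used only by "TACGAGCT"; the node for "TACGA" still has the child "C", so pruning stops there.
Nodes removed: 3

3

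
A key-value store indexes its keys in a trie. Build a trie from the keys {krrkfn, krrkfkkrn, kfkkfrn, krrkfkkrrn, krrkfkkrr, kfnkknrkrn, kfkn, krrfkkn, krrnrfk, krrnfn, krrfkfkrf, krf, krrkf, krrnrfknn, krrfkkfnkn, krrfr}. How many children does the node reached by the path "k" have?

2

The children of the "k" node are the distinct next characters among strings starting with "k".
Distinct next characters after "k": f, r.
That node has 2 child edges.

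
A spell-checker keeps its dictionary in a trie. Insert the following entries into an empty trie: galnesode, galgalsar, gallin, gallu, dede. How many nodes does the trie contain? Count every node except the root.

23

Count nodes per top-level branch (shared prefixes stored once):
  'd'-branch (dede): 4 nodes
  'g'-branch (galgalsar, gallin, gallu, galnesode): 19 nodes
Sum: 23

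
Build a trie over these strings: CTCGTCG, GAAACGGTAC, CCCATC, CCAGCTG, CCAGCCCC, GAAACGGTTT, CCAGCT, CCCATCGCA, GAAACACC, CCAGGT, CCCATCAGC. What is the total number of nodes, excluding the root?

43

Insert word by word; a character creates a node only if that edge doesn't already exist:
  "CTCGTCG" → 7 new (C, T, C, G, T, C, G)
  "GAAACGGTAC" → 10 new (G, A, A, A, C, G, G, T, A, C)
  "CCCATC" → prefix "C" already present; 5 new (C, C, A, T, C)
  "CCAGCTG" → prefix "CC" already present; 5 new (A, G, C, T, G)
  "CCAGCCCC" → prefix "CCAGC" already present; 3 new (C, C, C)
  "GAAACGGTTT" → prefix "GAAACGGT" already present; 2 new (T, T)
  "CCAGCT" → prefix "CCAGCT" already present; 0 new (none)
  "CCCATCGCA" → prefix "CCCATC" already present; 3 new (G, C, A)
  "GAAACACC" → prefix "GAAAC" already present; 3 new (A, C, C)
  "CCAGGT" → prefix "CCAG" already present; 2 new (G, T)
  "CCCATCAGC" → prefix "CCCATC" already present; 3 new (A, G, C)
Total nodes = 7 + 10 + 5 + 5 + 3 + 2 + 0 + 3 + 3 + 2 + 3 = 43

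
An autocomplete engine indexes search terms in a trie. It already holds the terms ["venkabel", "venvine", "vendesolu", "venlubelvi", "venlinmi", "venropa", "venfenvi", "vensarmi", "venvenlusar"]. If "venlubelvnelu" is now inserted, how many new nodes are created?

"venlubelv" is already a path in the trie; the remaining "nelu" must be added.
New nodes needed: |"venlubelvnelu"| − 9 = 13 − 9 = 4.

4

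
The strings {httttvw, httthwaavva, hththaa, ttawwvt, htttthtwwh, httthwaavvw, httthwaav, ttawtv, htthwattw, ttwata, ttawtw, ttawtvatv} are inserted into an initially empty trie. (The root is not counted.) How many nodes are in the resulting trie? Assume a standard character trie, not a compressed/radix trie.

Insert word by word; a character creates a node only if that edge doesn't already exist:
  "httttvw" → 7 new (h, t, t, t, t, v, w)
  "httthwaavva" → prefix "httt" already present; 7 new (h, w, a, a, v, v, a)
  "hththaa" → prefix "ht" already present; 5 new (h, t, h, a, a)
  "ttawwvt" → 7 new (t, t, a, w, w, v, t)
  "htttthtwwh" → prefix "htttt" already present; 5 new (h, t, w, w, h)
  "httthwaavvw" → prefix "httthwaavv" already present; 1 new (w)
  "httthwaav" → prefix "httthwaav" already present; 0 new (none)
  "ttawtv" → prefix "ttaw" already present; 2 new (t, v)
  "htthwattw" → prefix "htt" already present; 6 new (h, w, a, t, t, w)
  "ttwata" → prefix "tt" already present; 4 new (w, a, t, a)
  "ttawtw" → prefix "ttawt" already present; 1 new (w)
  "ttawtvatv" → prefix "ttawtv" already present; 3 new (a, t, v)
Total nodes = 7 + 7 + 5 + 7 + 5 + 1 + 0 + 2 + 6 + 4 + 1 + 3 = 48

48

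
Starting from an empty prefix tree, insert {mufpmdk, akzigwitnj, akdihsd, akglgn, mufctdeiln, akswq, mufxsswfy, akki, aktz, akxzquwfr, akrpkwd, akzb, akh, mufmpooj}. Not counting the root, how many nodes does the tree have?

Count nodes per top-level branch (shared prefixes stored once):
  'a'-branch (akdihsd, akglgn, akh, akki, akrpkwd, akswq, aktz, akxzquwfr, akzb, akzigwitnj): 40 nodes
  'm'-branch (mufctdeiln, mufmpooj, mufpmdk, mufxsswfy): 25 nodes
Sum: 65

65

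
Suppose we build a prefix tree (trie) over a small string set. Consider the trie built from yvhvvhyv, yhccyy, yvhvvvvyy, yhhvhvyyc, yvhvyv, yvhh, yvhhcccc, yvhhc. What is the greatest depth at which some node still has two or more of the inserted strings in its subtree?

The deepest shared node is where two words last agree before diverging.
"yvhhc" and "yvhhcccc" agree on "yvhhc" (5 characters) before diverging; nothing deeper is shared.
Longest shared-prefix length: 5

5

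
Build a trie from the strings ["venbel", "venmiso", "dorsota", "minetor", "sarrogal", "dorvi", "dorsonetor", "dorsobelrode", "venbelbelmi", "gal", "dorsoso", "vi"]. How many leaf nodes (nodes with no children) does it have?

11

Leaves are exactly the stored words that no other stored word extends.
Those words: "dorsobelrode", "dorsonetor", "dorsoso", "dorsota", "dorvi", "gal", "minetor", "sarrogal", "venbelbelmi", "venmiso", "vi"
Leaf count: 11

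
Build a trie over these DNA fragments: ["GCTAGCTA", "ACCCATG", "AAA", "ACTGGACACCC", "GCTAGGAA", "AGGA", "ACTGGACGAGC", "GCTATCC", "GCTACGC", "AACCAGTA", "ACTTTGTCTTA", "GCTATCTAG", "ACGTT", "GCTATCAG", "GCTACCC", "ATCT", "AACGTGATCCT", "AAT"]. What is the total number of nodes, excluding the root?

78

Count nodes per top-level branch (shared prefixes stored once):
  'A'-branch (AAA, AACCAGTA, AACGTGATCCT, AAT, ACCCATG, ACGTT, ACTGGACACCC, ACTGGACGAGC, ACTTTGTCTTA, AGGA, ATCT): 54 nodes
  'G'-branch (GCTACCC, GCTACGC, GCTAGCTA, GCTAGGAA, GCTATCAG, GCTATCC, GCTATCTAG): 24 nodes
Sum: 78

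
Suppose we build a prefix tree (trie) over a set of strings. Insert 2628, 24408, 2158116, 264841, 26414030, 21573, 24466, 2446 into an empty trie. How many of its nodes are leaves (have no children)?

Leaves are exactly the stored words that no other stored word extends.
Those words: "21573", "2158116", "24408", "24466", "2628", "26414030", "264841"
Leaf count: 7

7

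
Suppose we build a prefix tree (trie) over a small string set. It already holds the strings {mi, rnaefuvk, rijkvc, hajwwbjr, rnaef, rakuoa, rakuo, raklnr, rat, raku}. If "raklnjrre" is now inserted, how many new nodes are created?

4

Walking "raklnjrre" from the root, the first 5 characters ("rakln") follow existing edges; "j" is the first miss.
New nodes needed: |"raklnjrre"| − 5 = 9 − 5 = 4.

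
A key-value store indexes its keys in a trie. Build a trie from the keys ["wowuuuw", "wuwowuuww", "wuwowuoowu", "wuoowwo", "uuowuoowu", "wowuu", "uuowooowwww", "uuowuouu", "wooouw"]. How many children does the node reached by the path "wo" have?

2

Walk "wo" from the root, arriving at one node.
Distinct next characters after "wo": o, w.
That node has 2 child edges.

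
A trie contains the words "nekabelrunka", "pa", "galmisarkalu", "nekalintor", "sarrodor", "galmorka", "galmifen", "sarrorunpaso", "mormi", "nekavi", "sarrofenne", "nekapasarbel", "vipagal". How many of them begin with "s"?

Filter for entries beginning with "s":
Matches: "sarrodor", "sarrofenne", "sarrorunpaso"
Count: 3

3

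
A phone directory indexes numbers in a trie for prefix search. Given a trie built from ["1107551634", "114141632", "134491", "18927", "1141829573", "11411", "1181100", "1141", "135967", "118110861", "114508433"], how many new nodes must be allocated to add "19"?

1

"1" is already a path in the trie; the remaining "9" must be added.
Each of the 1 remaining characters creates one node.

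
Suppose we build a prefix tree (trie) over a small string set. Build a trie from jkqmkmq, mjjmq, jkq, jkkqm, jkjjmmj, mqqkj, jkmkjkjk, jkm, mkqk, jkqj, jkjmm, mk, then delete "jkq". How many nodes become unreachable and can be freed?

A node on "jkq"'s path can go only if nothing else ends at it or branches off below it.
Every node on "jkq" is still needed (e.g. by "jkqmkmq"), so nothing is freed.
Nodes removed: 0

0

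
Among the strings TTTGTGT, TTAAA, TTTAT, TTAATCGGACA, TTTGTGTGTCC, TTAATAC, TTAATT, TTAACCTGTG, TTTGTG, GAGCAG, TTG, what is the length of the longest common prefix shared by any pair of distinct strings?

7

Look for the deepest trie node that still has at least two words in its subtree.
"TTTGTGT" and "TTTGTGTGTCC" agree on "TTTGTGT" (7 characters) before diverging; nothing deeper is shared.
Longest shared-prefix length: 7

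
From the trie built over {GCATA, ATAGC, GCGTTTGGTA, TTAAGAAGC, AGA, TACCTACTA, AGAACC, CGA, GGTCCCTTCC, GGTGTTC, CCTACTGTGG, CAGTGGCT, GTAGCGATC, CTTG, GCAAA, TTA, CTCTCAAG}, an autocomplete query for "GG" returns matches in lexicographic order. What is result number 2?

GGTGTTC

DFS of the "GG" subtree visits, in order: "GGTCCCTTCC", "GGTGTTC"
Position 2: GGTGTTC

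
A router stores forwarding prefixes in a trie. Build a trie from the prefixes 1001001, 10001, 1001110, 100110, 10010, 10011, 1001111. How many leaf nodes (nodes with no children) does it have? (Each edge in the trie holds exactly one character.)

5

Leaves are exactly the stored words that no other stored word extends.
Those words: "10001", "1001001", "100110", "1001110", "1001111"
Leaf count: 5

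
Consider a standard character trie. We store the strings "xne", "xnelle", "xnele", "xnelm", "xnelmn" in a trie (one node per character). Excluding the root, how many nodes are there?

Count nodes per top-level branch (shared prefixes stored once):
  'x'-branch (xne, xnele, xnelle, xnelm, xnelmn): 9 nodes
Sum: 9

9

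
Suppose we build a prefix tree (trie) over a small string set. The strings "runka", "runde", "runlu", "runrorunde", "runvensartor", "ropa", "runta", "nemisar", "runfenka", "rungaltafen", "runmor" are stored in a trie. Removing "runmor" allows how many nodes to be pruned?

3

After clearing the end-marker at "runmor", prune upward until reaching a node still needed by another word.
The suffix "mor" (3 nodes) is used only by "runmor"; the node for "run" still has the child "k", so pruning stops there.
Nodes removed: 3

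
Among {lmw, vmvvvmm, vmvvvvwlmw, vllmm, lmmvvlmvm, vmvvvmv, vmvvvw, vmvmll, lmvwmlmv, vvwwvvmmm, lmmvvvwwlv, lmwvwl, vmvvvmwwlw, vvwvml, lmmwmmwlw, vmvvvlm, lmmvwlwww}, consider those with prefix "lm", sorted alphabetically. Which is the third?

lmmvwlwww

DFS of the "lm" subtree visits, in order: "lmmvvlmvm", "lmmvvvwwlv", "lmmvwlwww", "lmmwmmwlw", "lmvwmlmv", "lmw", "lmwvwl"
Position 3: lmmvwlwww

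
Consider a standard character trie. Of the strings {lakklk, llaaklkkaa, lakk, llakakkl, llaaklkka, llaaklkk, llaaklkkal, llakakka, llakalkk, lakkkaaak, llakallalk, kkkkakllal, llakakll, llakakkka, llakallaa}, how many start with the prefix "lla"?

Walk to "lla"; the words in its subtree are exactly those with that prefix.
Words under "lla": llaaklkk, llaaklkka, llaaklkkaa, llaaklkkal, llakakka, llakakkka, llakakkl, llakakll, llakalkk, llakallaa, llakallalk
Count: 11

11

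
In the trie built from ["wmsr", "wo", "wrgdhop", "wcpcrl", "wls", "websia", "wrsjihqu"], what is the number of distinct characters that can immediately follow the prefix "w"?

6

Walk "w" from the root, arriving at one node.
Distinct next characters after "w": c, e, l, m, o, r.
That node has 6 child edges.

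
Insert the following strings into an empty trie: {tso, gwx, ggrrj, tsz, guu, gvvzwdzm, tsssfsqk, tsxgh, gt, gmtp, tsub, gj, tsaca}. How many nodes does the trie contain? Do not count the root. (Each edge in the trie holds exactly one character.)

39

Insert word by word; a character creates a node only if that edge doesn't already exist:
  "tso" → 3 new (t, s, o)
  "gwx" → 3 new (g, w, x)
  "ggrrj" → prefix "g" already present; 4 new (g, r, r, j)
  "tsz" → prefix "ts" already present; 1 new (z)
  "guu" → prefix "g" already present; 2 new (u, u)
  "gvvzwdzm" → prefix "g" already present; 7 new (v, v, z, w, d, z, m)
  "tsssfsqk" → prefix "ts" already present; 6 new (s, s, f, s, q, k)
  "tsxgh" → prefix "ts" already present; 3 new (x, g, h)
  "gt" → prefix "g" already present; 1 new (t)
  "gmtp" → prefix "g" already present; 3 new (m, t, p)
  "tsub" → prefix "ts" already present; 2 new (u, b)
  "gj" → prefix "g" already present; 1 new (j)
  "tsaca" → prefix "ts" already present; 3 new (a, c, a)
Total nodes = 3 + 3 + 4 + 1 + 2 + 7 + 6 + 3 + 1 + 3 + 2 + 1 + 3 = 39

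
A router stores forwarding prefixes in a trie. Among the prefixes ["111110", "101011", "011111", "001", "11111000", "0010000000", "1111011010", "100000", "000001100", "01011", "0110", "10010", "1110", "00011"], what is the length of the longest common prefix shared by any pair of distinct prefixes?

Look for the deepest trie node that still has at least two words in its subtree.
"111110" and "11111000" agree on "111110" (6 characters) before diverging; nothing deeper is shared.
Longest shared-prefix length: 6

6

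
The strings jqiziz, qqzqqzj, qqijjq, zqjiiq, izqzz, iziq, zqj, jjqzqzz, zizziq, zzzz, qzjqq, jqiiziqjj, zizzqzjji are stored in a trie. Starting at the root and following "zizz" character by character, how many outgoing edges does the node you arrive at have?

The children of the "zizz" node are the distinct next characters among strings starting with "zizz".
Characters that immediately follow "zizz" among the stored strings: {i, q}.
That node has 2 child edges.

2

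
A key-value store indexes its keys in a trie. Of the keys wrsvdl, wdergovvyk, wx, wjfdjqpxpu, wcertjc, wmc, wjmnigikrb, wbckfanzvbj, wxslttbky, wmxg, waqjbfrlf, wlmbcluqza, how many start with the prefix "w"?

Walk to "w"; the words in its subtree are exactly those with that prefix.
Words under "w": waqjbfrlf, wbckfanzvbj, wcertjc, wdergovvyk, wjfdjqpxpu, wjmnigikrb, wlmbcluqza, wmc, wmxg, wrsvdl, wx, wxslttbky
Count: 12

12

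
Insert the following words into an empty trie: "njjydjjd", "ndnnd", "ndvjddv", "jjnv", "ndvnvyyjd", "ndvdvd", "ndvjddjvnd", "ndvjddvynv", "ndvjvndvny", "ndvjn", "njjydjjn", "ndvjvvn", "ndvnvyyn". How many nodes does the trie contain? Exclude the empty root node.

Insert word by word; a character creates a node only if that edge doesn't already exist:
  "njjydjjd" → 8 new (n, j, j, y, d, j, j, d)
  "ndnnd" → prefix "n" already present; 4 new (d, n, n, d)
  "ndvjddv" → prefix "nd" already present; 5 new (v, j, d, d, v)
  "jjnv" → 4 new (j, j, n, v)
  "ndvnvyyjd" → prefix "ndv" already present; 6 new (n, v, y, y, j, d)
  "ndvdvd" → prefix "ndv" already present; 3 new (d, v, d)
  "ndvjddjvnd" → prefix "ndvjdd" already present; 4 new (j, v, n, d)
  "ndvjddvynv" → prefix "ndvjddv" already present; 3 new (y, n, v)
  "ndvjvndvny" → prefix "ndvj" already present; 6 new (v, n, d, v, n, y)
  "ndvjn" → prefix "ndvj" already present; 1 new (n)
  "njjydjjn" → prefix "njjydjj" already present; 1 new (n)
  "ndvjvvn" → prefix "ndvjv" already present; 2 new (v, n)
  "ndvnvyyn" → prefix "ndvnvyy" already present; 1 new (n)
Total nodes = 8 + 4 + 5 + 4 + 6 + 3 + 4 + 3 + 6 + 1 + 1 + 2 + 1 = 48

48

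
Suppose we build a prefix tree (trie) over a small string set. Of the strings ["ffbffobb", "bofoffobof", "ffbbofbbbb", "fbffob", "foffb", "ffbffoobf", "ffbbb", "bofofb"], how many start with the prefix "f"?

6

Traverse to the node for "f", then collect every word in that subtree.
Words under "f": fbffob, ffbbb, ffbbofbbbb, ffbffobb, ffbffoobf, foffb
Count: 6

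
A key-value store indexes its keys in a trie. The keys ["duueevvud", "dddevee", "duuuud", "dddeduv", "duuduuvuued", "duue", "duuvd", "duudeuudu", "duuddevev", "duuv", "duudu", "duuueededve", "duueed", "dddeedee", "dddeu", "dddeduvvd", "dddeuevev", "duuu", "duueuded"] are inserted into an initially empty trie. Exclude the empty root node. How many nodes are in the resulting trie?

64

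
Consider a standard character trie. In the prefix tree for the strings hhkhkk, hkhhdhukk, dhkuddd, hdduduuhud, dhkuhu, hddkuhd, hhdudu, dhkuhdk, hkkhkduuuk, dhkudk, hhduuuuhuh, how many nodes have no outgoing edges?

A leaf is a node with no children — equivalently, the end of a word that is not a proper prefix of any other stored word.
Those words: "dhkuddd", "dhkudk", "dhkuhdk", "dhkuhu", "hddkuhd", "hdduduuhud", "hhdudu", "hhduuuuhuh", "hhkhkk", "hkhhdhukk", "hkkhkduuuk"
Leaf count: 11

11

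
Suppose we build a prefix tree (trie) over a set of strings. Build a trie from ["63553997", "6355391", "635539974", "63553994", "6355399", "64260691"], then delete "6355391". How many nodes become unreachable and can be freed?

After clearing the end-marker at "6355391", prune upward until reaching a node still needed by another word.
The suffix "1" (1 node) is used only by "6355391"; the node for "635539" still has the child "9", so pruning stops there.
Nodes removed: 1

1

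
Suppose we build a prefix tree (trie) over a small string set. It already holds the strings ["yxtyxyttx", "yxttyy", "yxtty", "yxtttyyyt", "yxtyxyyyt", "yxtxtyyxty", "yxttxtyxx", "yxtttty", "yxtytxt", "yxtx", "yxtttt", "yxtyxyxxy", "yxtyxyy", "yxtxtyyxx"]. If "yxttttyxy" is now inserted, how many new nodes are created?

The longest prefix of "yxttttyxy" already in the trie is "yxtttty" (length 7).
Each of the 2 remaining characters creates one node.

2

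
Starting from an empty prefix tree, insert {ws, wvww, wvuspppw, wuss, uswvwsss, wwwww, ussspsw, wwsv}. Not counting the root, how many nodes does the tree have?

33

Count nodes per top-level branch (shared prefixes stored once):
  'u'-branch (ussspsw, uswvwsss): 13 nodes
  'w'-branch (ws, wuss, wvuspppw, wvww, wwsv, wwwww): 20 nodes
Sum: 33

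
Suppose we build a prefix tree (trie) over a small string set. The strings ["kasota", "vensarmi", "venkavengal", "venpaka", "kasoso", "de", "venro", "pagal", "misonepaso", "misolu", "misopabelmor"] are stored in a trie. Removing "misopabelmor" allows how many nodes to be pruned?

A node on "misopabelmor"'s path can go only if nothing else ends at it or branches off below it.
The suffix "pabelmor" (8 nodes) is used only by "misopabelmor"; the node for "miso" still has the child "n", so pruning stops there.
Nodes removed: 8

8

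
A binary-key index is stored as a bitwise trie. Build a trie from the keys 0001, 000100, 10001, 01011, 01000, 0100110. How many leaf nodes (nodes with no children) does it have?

Leaves are exactly the stored words that no other stored word extends.
Those words: "000100", "01000", "0100110", "01011", "10001"
Leaf count: 5

5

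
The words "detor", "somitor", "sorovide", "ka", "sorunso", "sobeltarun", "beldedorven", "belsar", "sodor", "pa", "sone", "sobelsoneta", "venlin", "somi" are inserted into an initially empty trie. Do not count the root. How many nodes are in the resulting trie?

For each word, the new-node count is its length minus the longest prefix already in the trie:
  "detor" → 5 new (d, e, t, o, r)
  "somitor" → 7 new (s, o, m, i, t, o, r)
  "sorovide" → prefix "so" already present; 6 new (r, o, v, i, d, e)
  "ka" → 2 new (k, a)
  "sorunso" → prefix "sor" already present; 4 new (u, n, s, o)
  "sobeltarun" → prefix "so" already present; 8 new (b, e, l, t, a, r, u, n)
  "beldedorven" → 11 new (b, e, l, d, e, d, o, r, v, e, n)
  "belsar" → prefix "bel" already present; 3 new (s, a, r)
  "sodor" → prefix "so" already present; 3 new (d, o, r)
  "pa" → 2 new (p, a)
  "sone" → prefix "so" already present; 2 new (n, e)
  "sobelsoneta" → prefix "sobel" already present; 6 new (s, o, n, e, t, a)
  "venlin" → 6 new (v, e, n, l, i, n)
  "somi" → prefix "somi" already present; 0 new (none)
Total nodes = 5 + 7 + 6 + 2 + 4 + 8 + 11 + 3 + 3 + 2 + 2 + 6 + 6 + 0 = 65

65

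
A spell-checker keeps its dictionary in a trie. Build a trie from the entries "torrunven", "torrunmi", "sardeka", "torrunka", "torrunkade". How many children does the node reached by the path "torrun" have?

3

The children of the "torrun" node are the distinct next characters among strings starting with "torrun".
Characters that immediately follow "torrun" among the stored strings: {k, m, v}.
That node has 3 child edges.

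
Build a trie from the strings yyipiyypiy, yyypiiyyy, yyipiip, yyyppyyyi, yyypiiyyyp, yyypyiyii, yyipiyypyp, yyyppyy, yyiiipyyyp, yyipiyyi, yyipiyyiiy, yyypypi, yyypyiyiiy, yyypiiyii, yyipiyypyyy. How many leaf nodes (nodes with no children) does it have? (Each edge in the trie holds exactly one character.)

A leaf is a node with no children — equivalently, the end of a word that is not a proper prefix of any other stored word.
Those words: "yyiiipyyyp", "yyipiip", "yyipiyyiiy", "yyipiyypiy", "yyipiyypyp", "yyipiyypyyy", "yyypiiyii", "yyypiiyyyp", "yyyppyyyi", "yyypyiyiiy", "yyypypi"
Leaf count: 11

11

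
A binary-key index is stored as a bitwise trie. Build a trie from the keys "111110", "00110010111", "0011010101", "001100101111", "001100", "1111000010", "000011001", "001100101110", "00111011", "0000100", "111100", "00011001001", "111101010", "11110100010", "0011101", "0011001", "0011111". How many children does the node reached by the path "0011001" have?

1

Walk "0011001" from the root, arriving at one node.
Distinct next characters after "0011001": 0.
That node has 1 child edge.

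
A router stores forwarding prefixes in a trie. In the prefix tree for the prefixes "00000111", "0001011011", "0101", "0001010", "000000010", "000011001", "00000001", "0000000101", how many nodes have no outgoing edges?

6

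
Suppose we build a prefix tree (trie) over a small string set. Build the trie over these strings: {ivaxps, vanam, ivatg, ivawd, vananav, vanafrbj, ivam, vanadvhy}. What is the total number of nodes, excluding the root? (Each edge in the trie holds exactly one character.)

27

Count nodes per top-level branch (shared prefixes stored once):
  'i'-branch (ivam, ivatg, ivawd, ivaxps): 11 nodes
  'v'-branch (vanadvhy, vanafrbj, vanam, vananav): 16 nodes
Sum: 27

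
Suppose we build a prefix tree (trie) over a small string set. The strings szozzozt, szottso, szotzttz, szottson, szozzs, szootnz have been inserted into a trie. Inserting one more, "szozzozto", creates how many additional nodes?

1

Walking "szozzozto" from the root, the first 8 characters ("szozzozt") follow existing edges; "o" is the first miss.
Each of the 1 remaining characters creates one node.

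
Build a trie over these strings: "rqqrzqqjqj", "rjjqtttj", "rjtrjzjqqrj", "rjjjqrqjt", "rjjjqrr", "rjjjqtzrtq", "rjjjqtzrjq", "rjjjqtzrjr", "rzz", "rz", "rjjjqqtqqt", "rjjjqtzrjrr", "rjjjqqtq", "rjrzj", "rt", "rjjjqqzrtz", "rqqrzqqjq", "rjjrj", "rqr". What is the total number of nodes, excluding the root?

60

Insert word by word; a character creates a node only if that edge doesn't already exist:
  "rqqrzqqjqj" → 10 new (r, q, q, r, z, q, q, j, q, j)
  "rjjqtttj" → prefix "r" already present; 7 new (j, j, q, t, t, t, j)
  "rjtrjzjqqrj" → prefix "rj" already present; 9 new (t, r, j, z, j, q, q, r, j)
  "rjjjqrqjt" → prefix "rjj" already present; 6 new (j, q, r, q, j, t)
  "rjjjqrr" → prefix "rjjjqr" already present; 1 new (r)
  "rjjjqtzrtq" → prefix "rjjjq" already present; 5 new (t, z, r, t, q)
  "rjjjqtzrjq" → prefix "rjjjqtzr" already present; 2 new (j, q)
  "rjjjqtzrjr" → prefix "rjjjqtzrj" already present; 1 new (r)
  "rzz" → prefix "r" already present; 2 new (z, z)
  "rz" → prefix "rz" already present; 0 new (none)
  "rjjjqqtqqt" → prefix "rjjjq" already present; 5 new (q, t, q, q, t)
  "rjjjqtzrjrr" → prefix "rjjjqtzrjr" already present; 1 new (r)
  "rjjjqqtq" → prefix "rjjjqqtq" already present; 0 new (none)
  "rjrzj" → prefix "rj" already present; 3 new (r, z, j)
  "rt" → prefix "r" already present; 1 new (t)
  "rjjjqqzrtz" → prefix "rjjjqq" already present; 4 new (z, r, t, z)
  "rqqrzqqjq" → prefix "rqqrzqqjq" already present; 0 new (none)
  "rjjrj" → prefix "rjj" already present; 2 new (r, j)
  "rqr" → prefix "rq" already present; 1 new (r)
Total nodes = 10 + 7 + 9 + 6 + 1 + 5 + 2 + 1 + 2 + 0 + 5 + 1 + 0 + 3 + 1 + 4 + 0 + 2 + 1 = 60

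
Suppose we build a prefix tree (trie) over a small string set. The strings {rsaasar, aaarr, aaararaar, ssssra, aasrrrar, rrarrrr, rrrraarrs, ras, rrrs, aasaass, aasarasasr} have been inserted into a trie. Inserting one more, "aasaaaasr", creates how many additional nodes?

The longest prefix of "aasaaaasr" already in the trie is "aasaa" (length 5).
Each of the 4 remaining characters creates one node.

4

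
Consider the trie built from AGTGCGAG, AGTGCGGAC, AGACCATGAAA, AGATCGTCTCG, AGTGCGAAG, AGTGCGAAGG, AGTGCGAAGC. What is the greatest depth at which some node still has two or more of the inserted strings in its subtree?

9

The deepest shared node is where two words last agree before diverging.
e.g. "AGTGCGAAG" and "AGTGCGAAGC" share the prefix "AGTGCGAAG" of length 9; no pair shares a longer one.
Longest shared-prefix length: 9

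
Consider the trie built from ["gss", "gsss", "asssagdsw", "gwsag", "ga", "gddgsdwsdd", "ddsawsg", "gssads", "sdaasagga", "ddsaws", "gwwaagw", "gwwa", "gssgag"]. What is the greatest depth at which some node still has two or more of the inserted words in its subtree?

6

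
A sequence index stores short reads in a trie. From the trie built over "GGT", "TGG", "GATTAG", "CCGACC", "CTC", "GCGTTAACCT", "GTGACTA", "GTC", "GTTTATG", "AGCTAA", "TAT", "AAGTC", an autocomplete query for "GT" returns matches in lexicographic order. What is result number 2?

GTGACTA

Filter for "GT…" and sort: "GTC", "GTGACTA", "GTTTATG"
Position 2: GTGACTA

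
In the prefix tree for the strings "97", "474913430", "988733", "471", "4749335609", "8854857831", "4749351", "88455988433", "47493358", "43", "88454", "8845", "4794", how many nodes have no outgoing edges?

12

A leaf is a node with no children — equivalently, the end of a word that is not a proper prefix of any other stored word.
Those words: "43", "471", "474913430", "4749335609", "47493358", "4749351", "4794", "88454", "88455988433", "8854857831", "97", "988733"
Leaf count: 12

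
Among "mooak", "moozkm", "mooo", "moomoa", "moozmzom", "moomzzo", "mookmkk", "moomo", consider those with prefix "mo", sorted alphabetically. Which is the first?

DFS of the "mo" subtree visits, in order: "mooak", "mookmkk", "moomo", "moomoa", "moomzzo", "mooo", "moozkm", "moozmzom"
The 1st is mooak.

mooak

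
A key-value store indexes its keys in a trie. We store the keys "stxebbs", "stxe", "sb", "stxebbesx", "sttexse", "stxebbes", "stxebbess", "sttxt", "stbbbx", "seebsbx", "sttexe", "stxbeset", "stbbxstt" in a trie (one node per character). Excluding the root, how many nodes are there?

39

For each word, the new-node count is its length minus the longest prefix already in the trie:
  "stxebbs" → 7 new (s, t, x, e, b, b, s)
  "stxe" → prefix "stxe" already present; 0 new (none)
  "sb" → prefix "s" already present; 1 new (b)
  "stxebbesx" → prefix "stxebb" already present; 3 new (e, s, x)
  "sttexse" → prefix "st" already present; 5 new (t, e, x, s, e)
  "stxebbes" → prefix "stxebbes" already present; 0 new (none)
  "stxebbess" → prefix "stxebbes" already present; 1 new (s)
  "sttxt" → prefix "stt" already present; 2 new (x, t)
  "stbbbx" → prefix "st" already present; 4 new (b, b, b, x)
  "seebsbx" → prefix "s" already present; 6 new (e, e, b, s, b, x)
  "sttexe" → prefix "sttex" already present; 1 new (e)
  "stxbeset" → prefix "stx" already present; 5 new (b, e, s, e, t)
  "stbbxstt" → prefix "stbb" already present; 4 new (x, s, t, t)
Total nodes = 7 + 0 + 1 + 3 + 5 + 0 + 1 + 2 + 4 + 6 + 1 + 5 + 4 = 39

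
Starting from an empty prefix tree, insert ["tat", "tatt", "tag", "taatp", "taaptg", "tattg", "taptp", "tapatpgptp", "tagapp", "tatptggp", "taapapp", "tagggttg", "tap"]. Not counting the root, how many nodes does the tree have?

Trace insertions, counting only characters that open a new branch:
  "tat" → 3 new (t, a, t)
  "tatt" → prefix "tat" already present; 1 new (t)
  "tag" → prefix "ta" already present; 1 new (g)
  "taatp" → prefix "ta" already present; 3 new (a, t, p)
  "taaptg" → prefix "taa" already present; 3 new (p, t, g)
  "tattg" → prefix "tatt" already present; 1 new (g)
  "taptp" → prefix "ta" already present; 3 new (p, t, p)
  "tapatpgptp" → prefix "tap" already present; 7 new (a, t, p, g, p, t, p)
  "tagapp" → prefix "tag" already present; 3 new (a, p, p)
  "tatptggp" → prefix "tat" already present; 5 new (p, t, g, g, p)
  "taapapp" → prefix "taap" already present; 3 new (a, p, p)
  "tagggttg" → prefix "tag" already present; 5 new (g, g, t, t, g)
  "tap" → prefix "tap" already present; 0 new (none)
Total nodes = 3 + 1 + 1 + 3 + 3 + 1 + 3 + 7 + 3 + 5 + 3 + 5 + 0 = 38

38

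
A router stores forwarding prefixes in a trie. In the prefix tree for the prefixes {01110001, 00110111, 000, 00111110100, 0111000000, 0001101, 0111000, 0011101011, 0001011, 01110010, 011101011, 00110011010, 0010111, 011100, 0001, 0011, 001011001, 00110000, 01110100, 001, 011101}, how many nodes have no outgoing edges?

Leaves are exactly the stored words that no other stored word extends.
Those words: "0001011", "0001101", "001011001", "0010111", "00110000", "00110011010", "00110111", "0011101011", "00111110100", "0111000000", "01110001", "01110010", "01110100", "011101011"
Leaf count: 14

14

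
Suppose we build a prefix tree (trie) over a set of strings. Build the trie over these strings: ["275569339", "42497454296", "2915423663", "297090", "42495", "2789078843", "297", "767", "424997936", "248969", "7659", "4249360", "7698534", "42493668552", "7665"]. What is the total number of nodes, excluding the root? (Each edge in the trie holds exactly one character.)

Count nodes per top-level branch (shared prefixes stored once):
  '2'-branch (248969, 275569339, 2789078843, 2915423663, 297, 297090): 35 nodes
  '4'-branch (4249360, 42493668552, 42495, 42497454296, 424997936): 25 nodes
  '7'-branch (7659, 7665, 767, 7698534): 12 nodes
Sum: 72

72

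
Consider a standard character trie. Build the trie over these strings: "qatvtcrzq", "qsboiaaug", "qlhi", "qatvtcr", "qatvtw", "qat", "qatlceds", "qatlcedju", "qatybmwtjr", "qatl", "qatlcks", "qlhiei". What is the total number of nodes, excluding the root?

39

Trace insertions, counting only characters that open a new branch:
  "qatvtcrzq" → 9 new (q, a, t, v, t, c, r, z, q)
  "qsboiaaug" → prefix "q" already present; 8 new (s, b, o, i, a, a, u, g)
  "qlhi" → prefix "q" already present; 3 new (l, h, i)
  "qatvtcr" → prefix "qatvtcr" already present; 0 new (none)
  "qatvtw" → prefix "qatvt" already present; 1 new (w)
  "qat" → prefix "qat" already present; 0 new (none)
  "qatlceds" → prefix "qat" already present; 5 new (l, c, e, d, s)
  "qatlcedju" → prefix "qatlced" already present; 2 new (j, u)
  "qatybmwtjr" → prefix "qat" already present; 7 new (y, b, m, w, t, j, r)
  "qatl" → prefix "qatl" already present; 0 new (none)
  "qatlcks" → prefix "qatlc" already present; 2 new (k, s)
  "qlhiei" → prefix "qlhi" already present; 2 new (e, i)
Total nodes = 9 + 8 + 3 + 0 + 1 + 0 + 5 + 2 + 7 + 0 + 2 + 2 = 39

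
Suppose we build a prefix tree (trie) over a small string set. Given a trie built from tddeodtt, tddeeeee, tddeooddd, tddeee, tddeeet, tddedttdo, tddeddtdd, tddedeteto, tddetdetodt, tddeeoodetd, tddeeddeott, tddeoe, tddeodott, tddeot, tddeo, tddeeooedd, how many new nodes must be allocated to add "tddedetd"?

"tddedet" is already a path in the trie; the remaining "d" must be added.
New nodes needed: |"tddedetd"| − 7 = 8 − 7 = 1.

1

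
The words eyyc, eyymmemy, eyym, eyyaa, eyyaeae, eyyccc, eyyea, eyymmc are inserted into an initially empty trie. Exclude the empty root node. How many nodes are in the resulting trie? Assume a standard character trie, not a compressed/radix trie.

For each word, the new-node count is its length minus the longest prefix already in the trie:
  "eyyc" → 4 new (e, y, y, c)
  "eyymmemy" → prefix "eyy" already present; 5 new (m, m, e, m, y)
  "eyym" → prefix "eyym" already present; 0 new (none)
  "eyyaa" → prefix "eyy" already present; 2 new (a, a)
  "eyyaeae" → prefix "eyya" already present; 3 new (e, a, e)
  "eyyccc" → prefix "eyyc" already present; 2 new (c, c)
  "eyyea" → prefix "eyy" already present; 2 new (e, a)
  "eyymmc" → prefix "eyymm" already present; 1 new (c)
Total nodes = 4 + 5 + 0 + 2 + 3 + 2 + 2 + 1 = 19

19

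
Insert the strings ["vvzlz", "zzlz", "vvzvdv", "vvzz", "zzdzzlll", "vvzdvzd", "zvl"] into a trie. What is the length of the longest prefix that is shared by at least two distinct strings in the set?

The deepest shared node is where two words last agree before diverging.
"vvzdvzd" and "vvzlz" agree on "vvz" (3 characters) before diverging; nothing deeper is shared.
Longest shared-prefix length: 3

3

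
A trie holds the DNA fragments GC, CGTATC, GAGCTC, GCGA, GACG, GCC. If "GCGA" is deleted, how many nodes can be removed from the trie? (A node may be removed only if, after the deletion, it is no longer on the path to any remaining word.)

2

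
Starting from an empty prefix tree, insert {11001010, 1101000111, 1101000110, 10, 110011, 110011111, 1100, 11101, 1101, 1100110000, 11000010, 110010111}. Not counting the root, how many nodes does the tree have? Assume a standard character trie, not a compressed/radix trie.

Trace insertions, counting only characters that open a new branch:
  "11001010" → 8 new (1, 1, 0, 0, 1, 0, 1, 0)
  "1101000111" → prefix "110" already present; 7 new (1, 0, 0, 0, 1, 1, 1)
  "1101000110" → prefix "110100011" already present; 1 new (0)
  "10" → prefix "1" already present; 1 new (0)
  "110011" → prefix "11001" already present; 1 new (1)
  "110011111" → prefix "110011" already present; 3 new (1, 1, 1)
  "1100" → prefix "1100" already present; 0 new (none)
  "11101" → prefix "11" already present; 3 new (1, 0, 1)
  "1101" → prefix "1101" already present; 0 new (none)
  "1100110000" → prefix "110011" already present; 4 new (0, 0, 0, 0)
  "11000010" → prefix "1100" already present; 4 new (0, 0, 1, 0)
  "110010111" → prefix "1100101" already present; 2 new (1, 1)
Total nodes = 8 + 7 + 1 + 1 + 1 + 3 + 0 + 3 + 0 + 4 + 4 + 2 = 34

34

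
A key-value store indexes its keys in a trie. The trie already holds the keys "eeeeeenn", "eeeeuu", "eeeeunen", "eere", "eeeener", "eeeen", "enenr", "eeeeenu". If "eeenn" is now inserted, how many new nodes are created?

2

"eee" is already a path in the trie; the remaining "nn" must be added.
New nodes needed: |"eeenn"| − 3 = 5 − 3 = 2.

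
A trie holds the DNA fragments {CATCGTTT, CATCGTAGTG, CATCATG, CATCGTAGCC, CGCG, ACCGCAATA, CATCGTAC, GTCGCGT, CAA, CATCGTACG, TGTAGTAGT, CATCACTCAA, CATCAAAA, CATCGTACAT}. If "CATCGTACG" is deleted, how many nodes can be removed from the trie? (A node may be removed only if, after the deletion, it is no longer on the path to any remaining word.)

1

A node on "CATCGTACG"'s path can go only if nothing else ends at it or branches off below it.
The suffix "G" (1 node) is used only by "CATCGTACG"; the node for "CATCGTAC" still has the child "A", so pruning stops there.
Nodes removed: 1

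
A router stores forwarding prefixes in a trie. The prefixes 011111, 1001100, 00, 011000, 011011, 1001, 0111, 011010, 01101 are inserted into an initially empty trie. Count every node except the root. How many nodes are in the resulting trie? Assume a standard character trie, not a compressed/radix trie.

20

For each word, the new-node count is its length minus the longest prefix already in the trie:
  "011111" → 6 new (0, 1, 1, 1, 1, 1)
  "1001100" → 7 new (1, 0, 0, 1, 1, 0, 0)
  "00" → prefix "0" already present; 1 new (0)
  "011000" → prefix "011" already present; 3 new (0, 0, 0)
  "011011" → prefix "0110" already present; 2 new (1, 1)
  "1001" → prefix "1001" already present; 0 new (none)
  "0111" → prefix "0111" already present; 0 new (none)
  "011010" → prefix "01101" already present; 1 new (0)
  "01101" → prefix "01101" already present; 0 new (none)
Total nodes = 6 + 7 + 1 + 3 + 2 + 0 + 0 + 1 + 0 = 20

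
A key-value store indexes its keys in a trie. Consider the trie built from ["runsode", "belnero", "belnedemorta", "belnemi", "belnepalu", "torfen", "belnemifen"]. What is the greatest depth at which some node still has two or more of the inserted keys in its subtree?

Look for the deepest trie node that still has at least two words in its subtree.
"belnemi" and "belnemifen" agree on "belnemi" (7 characters) before diverging; nothing deeper is shared.
Longest shared-prefix length: 7

7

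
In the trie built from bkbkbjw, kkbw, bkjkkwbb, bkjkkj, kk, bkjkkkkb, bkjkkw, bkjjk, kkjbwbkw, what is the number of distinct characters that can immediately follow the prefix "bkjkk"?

The children of the "bkjkk" node are the distinct next characters among strings starting with "bkjkk".
Characters that immediately follow "bkjkk" among the stored strings: {j, k, w}.
That node has 3 child edges.

3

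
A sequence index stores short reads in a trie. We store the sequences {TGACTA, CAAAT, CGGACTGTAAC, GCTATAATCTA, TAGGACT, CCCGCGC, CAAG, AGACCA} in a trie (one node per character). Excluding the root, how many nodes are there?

Insert word by word; a character creates a node only if that edge doesn't already exist:
  "TGACTA" → 6 new (T, G, A, C, T, A)
  "CAAAT" → 5 new (C, A, A, A, T)
  "CGGACTGTAAC" → prefix "C" already present; 10 new (G, G, A, C, T, G, T, A, A, C)
  "GCTATAATCTA" → 11 new (G, C, T, A, T, A, A, T, C, T, A)
  "TAGGACT" → prefix "T" already present; 6 new (A, G, G, A, C, T)
  "CCCGCGC" → prefix "C" already present; 6 new (C, C, G, C, G, C)
  "CAAG" → prefix "CAA" already present; 1 new (G)
  "AGACCA" → 6 new (A, G, A, C, C, A)
Total nodes = 6 + 5 + 10 + 11 + 6 + 6 + 1 + 6 = 51

51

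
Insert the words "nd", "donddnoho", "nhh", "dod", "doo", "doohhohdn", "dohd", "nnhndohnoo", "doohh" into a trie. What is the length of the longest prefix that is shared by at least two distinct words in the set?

5

Equivalently: take the maximum, over all pairs, of their longest common prefix length.
"doohh" and "doohhohdn" agree on "doohh" (5 characters) before diverging; nothing deeper is shared.
Longest shared-prefix length: 5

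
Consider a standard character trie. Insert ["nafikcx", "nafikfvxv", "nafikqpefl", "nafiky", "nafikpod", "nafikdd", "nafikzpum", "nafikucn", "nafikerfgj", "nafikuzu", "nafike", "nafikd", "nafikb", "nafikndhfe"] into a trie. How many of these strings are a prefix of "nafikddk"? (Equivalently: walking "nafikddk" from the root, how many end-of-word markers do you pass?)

2

Walk "nafikddk" from the root; an end-of-word marker is hit whenever a stored word is a prefix of "nafikddk".
Prefixes of the query that are stored words: "nafikd", "nafikdd"
Count: 2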